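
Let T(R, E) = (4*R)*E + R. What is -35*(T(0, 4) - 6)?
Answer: 210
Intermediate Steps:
T(R, E) = R + 4*E*R (T(R, E) = 4*E*R + R = R + 4*E*R)
-35*(T(0, 4) - 6) = -35*(0*(1 + 4*4) - 6) = -35*(0*(1 + 16) - 6) = -35*(0*17 - 6) = -35*(0 - 6) = -35*(-6) = 210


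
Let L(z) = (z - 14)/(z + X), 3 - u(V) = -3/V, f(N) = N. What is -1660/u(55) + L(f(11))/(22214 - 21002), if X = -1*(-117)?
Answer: -590163221/1085952 ≈ -543.45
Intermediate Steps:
X = 117
u(V) = 3 + 3/V (u(V) = 3 - (-3)/V = 3 + 3/V)
L(z) = (-14 + z)/(117 + z) (L(z) = (z - 14)/(z + 117) = (-14 + z)/(117 + z))
-1660/u(55) + L(f(11))/(22214 - 21002) = -1660/(3 + 3/55) + ((-14 + 11)/(117 + 11))/(22214 - 21002) = -1660/(3 + 3*(1/55)) + (-3/128)/1212 = -1660/(3 + 3/55) + ((1/128)*(-3))*(1/1212) = -1660/168/55 - 3/128*1/1212 = -1660*55/168 - 1/51712 = -22825/42 - 1/51712 = -590163221/1085952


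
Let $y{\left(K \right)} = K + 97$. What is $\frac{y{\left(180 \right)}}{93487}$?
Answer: $\frac{277}{93487} \approx 0.002963$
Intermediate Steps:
$y{\left(K \right)} = 97 + K$
$\frac{y{\left(180 \right)}}{93487} = \frac{97 + 180}{93487} = 277 \cdot \frac{1}{93487} = \frac{277}{93487}$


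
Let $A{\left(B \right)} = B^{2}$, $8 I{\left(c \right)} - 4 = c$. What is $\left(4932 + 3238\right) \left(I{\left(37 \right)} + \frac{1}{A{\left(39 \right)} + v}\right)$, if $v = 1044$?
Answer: $\frac{4522439}{108} \approx 41874.0$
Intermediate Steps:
$I{\left(c \right)} = \frac{1}{2} + \frac{c}{8}$
$\left(4932 + 3238\right) \left(I{\left(37 \right)} + \frac{1}{A{\left(39 \right)} + v}\right) = \left(4932 + 3238\right) \left(\left(\frac{1}{2} + \frac{1}{8} \cdot 37\right) + \frac{1}{39^{2} + 1044}\right) = 8170 \left(\left(\frac{1}{2} + \frac{37}{8}\right) + \frac{1}{1521 + 1044}\right) = 8170 \left(\frac{41}{8} + \frac{1}{2565}\right) = 8170 \cdot \frac{105173}{20520} = \frac{4522439}{108}$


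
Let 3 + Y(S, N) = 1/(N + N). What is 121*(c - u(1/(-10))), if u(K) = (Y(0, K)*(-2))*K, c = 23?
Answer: 14883/5 ≈ 2976.6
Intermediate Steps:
Y(S, N) = -3 + 1/(2*N) (Y(S, N) = -3 + 1/(N + N) = -3 + 1/(2*N))
u(K) = K*(6 - 1/K) (u(K) = ((-3 + 1/(2*K))*(-2))*K = (6 - 1/K)*K = K*(6 - 1/K))
121*(c - u(1/(-10))) = 121*(23 - (-1 + 6/(-10))) = 121*(23 - (-1 + 6*(-⅒))) = 121*(23 - (-1 - ⅗)) = 121*(23 - 1*(-8/5)) = 121*(23 + 8/5) = 121*(123/5) = 14883/5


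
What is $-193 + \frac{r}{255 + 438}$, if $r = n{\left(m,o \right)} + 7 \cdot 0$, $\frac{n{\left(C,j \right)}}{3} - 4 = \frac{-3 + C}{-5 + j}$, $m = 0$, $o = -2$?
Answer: $- \frac{312050}{1617} \approx -192.98$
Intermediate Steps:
$n{\left(C,j \right)} = 12 + \frac{3 \left(-3 + C\right)}{-5 + j}$ ($n{\left(C,j \right)} = 12 + 3 \frac{-3 + C}{-5 + j} = 12 + \frac{3 \left(-3 + C\right)}{-5 + j}$)
$r = \frac{93}{7}$ ($r = \frac{3 \left(-23 + 0 + 4 \left(-2\right)\right)}{-5 - 2} + 7 \cdot 0 = \frac{3 \left(-23 + 0 - 8\right)}{-7} + 0 = 3 \left(- \frac{1}{7}\right) \left(-31\right) + 0 = \frac{93}{7} + 0 = \frac{93}{7} \approx 13.286$)
$-193 + \frac{r}{255 + 438} = -193 + \frac{1}{255 + 438} \cdot \frac{93}{7} = -193 + \frac{1}{693} \cdot \frac{93}{7} = -193 + \frac{31}{1617} = - \frac{312050}{1617}$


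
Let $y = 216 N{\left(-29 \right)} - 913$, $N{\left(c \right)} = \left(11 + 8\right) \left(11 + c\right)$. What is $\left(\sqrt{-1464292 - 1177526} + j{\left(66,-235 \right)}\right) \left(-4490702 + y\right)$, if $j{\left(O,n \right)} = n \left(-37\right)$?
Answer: $-39696909465 - 4565487 i \sqrt{2641818} \approx -3.9697 \cdot 10^{10} - 7.4206 \cdot 10^{9} i$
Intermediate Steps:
$j{\left(O,n \right)} = - 37 n$
$N{\left(c \right)} = 209 + 19 c$ ($N{\left(c \right)} = 19 \left(11 + c\right) = 209 + 19 c$)
$y = -74785$ ($y = 216 \left(209 + 19 \left(-29\right)\right) - 913 = 216 \left(209 - 551\right) - 913 = 216 \left(-342\right) - 913 = -73872 - 913 = -74785$)
$\left(\sqrt{-1464292 - 1177526} + j{\left(66,-235 \right)}\right) \left(-4490702 + y\right) = \left(\sqrt{-1464292 - 1177526} - -8695\right) \left(-4490702 - 74785\right) = \left(\sqrt{-2641818} + 8695\right) \left(-4565487\right) = \left(i \sqrt{2641818} + 8695\right) \left(-4565487\right) = \left(8695 + i \sqrt{2641818}\right) \left(-4565487\right) = -39696909465 - 4565487 i \sqrt{2641818}$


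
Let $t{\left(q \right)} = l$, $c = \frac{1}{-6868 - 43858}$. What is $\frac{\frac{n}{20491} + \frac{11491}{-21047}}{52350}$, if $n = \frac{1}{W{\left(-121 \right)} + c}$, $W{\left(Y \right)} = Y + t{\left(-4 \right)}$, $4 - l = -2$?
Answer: $- \frac{1373566997984893}{131703880935415446450} \approx -1.0429 \cdot 10^{-5}$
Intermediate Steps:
$l = 6$ ($l = 4 - -2 = 4 + 2 = 6$)
$c = - \frac{1}{50726}$ ($c = \frac{1}{-50726} = - \frac{1}{50726} \approx -1.9714 \cdot 10^{-5}$)
$t{\left(q \right)} = 6$
$W{\left(Y \right)} = 6 + Y$ ($W{\left(Y \right)} = Y + 6 = 6 + Y$)
$n = - \frac{50726}{5833491}$ ($n = \frac{1}{\left(6 - 121\right) - \frac{1}{50726}} = \frac{1}{-115 - \frac{1}{50726}} = \frac{1}{- \frac{5833491}{50726}} = - \frac{50726}{5833491} \approx -0.0086956$)
$\frac{\frac{n}{20491} + \frac{11491}{-21047}}{52350} = \frac{- \frac{50726}{5833491 \cdot 20491} + \frac{11491}{-21047}}{52350} = \left(\left(- \frac{50726}{5833491}\right) \frac{1}{20491} + 11491 \left(- \frac{1}{21047}\right)\right) \frac{1}{52350} = \left(- \frac{50726}{119534064081} - \frac{11491}{21047}\right) \frac{1}{52350} = \left(- \frac{1373566997984893}{2515833446712807}\right) \frac{1}{52350} = - \frac{1373566997984893}{131703880935415446450}$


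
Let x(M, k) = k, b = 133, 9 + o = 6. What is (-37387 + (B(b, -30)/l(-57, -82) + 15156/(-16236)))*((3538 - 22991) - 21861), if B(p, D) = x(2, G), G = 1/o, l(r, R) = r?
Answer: 119124554878238/77121 ≈ 1.5446e+9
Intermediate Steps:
o = -3 (o = -9 + 6 = -3)
G = -⅓ (G = 1/(-3) = -⅓ ≈ -0.33333)
B(p, D) = -⅓
(-37387 + (B(b, -30)/l(-57, -82) + 15156/(-16236)))*((3538 - 22991) - 21861) = (-37387 + (-⅓/(-57) + 15156/(-16236)))*((3538 - 22991) - 21861) = (-37387 + (-⅓*(-1/57) + 15156*(-1/16236)))*(-19453 - 21861) = (-37387 + (1/171 - 421/451))*(-41314) = (-37387 - 71540/77121)*(-41314) = -2883394367/77121*(-41314) = 119124554878238/77121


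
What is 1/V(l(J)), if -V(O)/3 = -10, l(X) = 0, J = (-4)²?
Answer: 1/30 ≈ 0.033333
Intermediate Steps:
J = 16
V(O) = 30 (V(O) = -3*(-10) = 30)
1/V(l(J)) = 1/30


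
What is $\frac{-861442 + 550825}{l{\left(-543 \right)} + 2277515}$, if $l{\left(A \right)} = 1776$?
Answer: $- \frac{310617}{2279291} \approx -0.13628$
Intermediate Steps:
$\frac{-861442 + 550825}{l{\left(-543 \right)} + 2277515} = \frac{-861442 + 550825}{1776 + 2277515} = - \frac{310617}{2279291}$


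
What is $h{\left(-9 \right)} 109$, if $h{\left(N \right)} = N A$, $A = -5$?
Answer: $4905$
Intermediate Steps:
$h{\left(N \right)} = - 5 N$ ($h{\left(N \right)} = N \left(-5\right) = - 5 N$)
$h{\left(-9 \right)} 109 = \left(-5\right) \left(-9\right) 109 = 45 \cdot 109 = 4905$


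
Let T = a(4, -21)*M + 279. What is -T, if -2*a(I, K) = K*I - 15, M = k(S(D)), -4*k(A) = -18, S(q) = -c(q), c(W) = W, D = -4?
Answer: -2007/4 ≈ -501.75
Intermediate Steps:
S(q) = -q
k(A) = 9/2 (k(A) = -¼*(-18) = 9/2)
M = 9/2 ≈ 4.5000
a(I, K) = 15/2 - I*K/2 (a(I, K) = -(K*I - 15)/2 = -(I*K - 15)/2 = -(-15 + I*K)/2 = 15/2 - I*K/2)
T = 2007/4 (T = (15/2 - ½*4*(-21))*(9/2) + 279 = (15/2 + 42)*(9/2) + 279 = (99/2)*(9/2) + 279 = 891/4 + 279 = 2007/4 ≈ 501.75)
-T = -1*2007/4 = -2007/4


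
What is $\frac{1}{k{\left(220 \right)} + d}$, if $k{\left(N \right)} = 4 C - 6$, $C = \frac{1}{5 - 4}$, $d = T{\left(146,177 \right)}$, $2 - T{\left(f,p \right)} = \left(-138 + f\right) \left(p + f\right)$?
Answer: $- \frac{1}{2584} \approx -0.000387$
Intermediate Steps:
$T{\left(f,p \right)} = 2 - \left(-138 + f\right) \left(f + p\right)$ ($T{\left(f,p \right)} = 2 - \left(-138 + f\right) \left(p + f\right) = 2 - \left(-138 + f\right) \left(f + p\right)$)
$d = -2582$ ($d = 2 - 146^{2} + 138 \cdot 146 + 138 \cdot 177 - 146 \cdot 177 = 2 - 21316 + 20148 + 24426 - 25842 = -2582$)
$C = 1$ ($C = 1^{-1} = 1$)
$k{\left(N \right)} = -2$ ($k{\left(N \right)} = 4 \cdot 1 - 6 = 4 - 6 = -2$)
$\frac{1}{k{\left(220 \right)} + d} = \frac{1}{-2 - 2582} = \frac{1}{-2584} = - \frac{1}{2584}$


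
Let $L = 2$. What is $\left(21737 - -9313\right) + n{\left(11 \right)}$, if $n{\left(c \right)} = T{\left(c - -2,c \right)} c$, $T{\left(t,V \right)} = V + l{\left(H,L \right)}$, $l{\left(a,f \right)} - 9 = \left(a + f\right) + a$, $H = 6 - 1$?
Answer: $31402$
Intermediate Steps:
$H = 5$ ($H = 6 - 1 = 5$)
$l{\left(a,f \right)} = 9 + f + 2 a$ ($l{\left(a,f \right)} = 9 + \left(\left(a + f\right) + a\right) = 9 + \left(f + 2 a\right) = 9 + f + 2 a$)
$T{\left(t,V \right)} = 21 + V$ ($T{\left(t,V \right)} = V + \left(9 + 2 + 2 \cdot 5\right) = V + \left(9 + 2 + 10\right) = V + 21 = 21 + V$)
$n{\left(c \right)} = c \left(21 + c\right)$ ($n{\left(c \right)} = \left(21 + c\right) c = c \left(21 + c\right)$)
$\left(21737 - -9313\right) + n{\left(11 \right)} = \left(21737 - -9313\right) + 11 \left(21 + 11\right) = \left(21737 + 9313\right) + 11 \cdot 32 = 31050 + 352 = 31402$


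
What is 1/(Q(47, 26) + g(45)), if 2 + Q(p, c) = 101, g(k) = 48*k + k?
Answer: 1/2304 ≈ 0.00043403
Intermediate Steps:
g(k) = 49*k
Q(p, c) = 99 (Q(p, c) = -2 + 101 = 99)
1/(Q(47, 26) + g(45)) = 1/(99 + 49*45) = 1/(99 + 2205) = 1/2304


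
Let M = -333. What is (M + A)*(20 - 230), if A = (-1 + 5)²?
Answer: 66570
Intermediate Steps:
A = 16 (A = 4² = 16)
(M + A)*(20 - 230) = (-333 + 16)*(20 - 230) = -317*(-210) = 66570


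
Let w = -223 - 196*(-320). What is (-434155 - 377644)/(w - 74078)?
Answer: 811799/11581 ≈ 70.098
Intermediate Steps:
w = 62497 (w = -223 + 62720 = 62497)
(-434155 - 377644)/(w - 74078) = (-434155 - 377644)/(62497 - 74078) = -811799/(-11581) = -811799*(-1/11581) = 811799/11581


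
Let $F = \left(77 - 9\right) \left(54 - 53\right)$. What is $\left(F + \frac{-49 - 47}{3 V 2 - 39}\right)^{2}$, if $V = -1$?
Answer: $\frac{1106704}{225} \approx 4918.7$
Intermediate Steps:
$F = 68$ ($F = 68 \cdot 1 = 68$)
$\left(F + \frac{-49 - 47}{3 V 2 - 39}\right)^{2} = \left(68 + \frac{-49 - 47}{3 \left(-1\right) 2 - 39}\right)^{2} = \left(68 - \frac{96}{\left(-3\right) 2 - 39}\right)^{2} = \left(68 - \frac{96}{-6 - 39}\right)^{2} = \left(68 - \frac{96}{-45}\right)^{2} = \left(68 - - \frac{32}{15}\right)^{2} = \left(68 + \frac{32}{15}\right)^{2} = \left(\frac{1052}{15}\right)^{2} = \frac{1106704}{225}$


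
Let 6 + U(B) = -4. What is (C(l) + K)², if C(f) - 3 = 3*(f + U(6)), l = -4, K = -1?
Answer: 1600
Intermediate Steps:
U(B) = -10 (U(B) = -6 - 4 = -10)
C(f) = -27 + 3*f (C(f) = 3 + 3*(f - 10) = 3 + 3*(-10 + f) = 3 + (-30 + 3*f) = -27 + 3*f)
(C(l) + K)² = ((-27 + 3*(-4)) - 1)² = ((-27 - 12) - 1)² = (-39 - 1)² = (-40)² = 1600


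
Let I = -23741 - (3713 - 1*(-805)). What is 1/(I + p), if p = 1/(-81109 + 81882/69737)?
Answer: -5656216451/159839020758546 ≈ -3.5387e-5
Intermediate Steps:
p = -69737/5656216451 (p = 1/(-81109 + 81882*(1/69737)) = 1/(-81109 + 81882/69737) = 1/(-5656216451/69737) = -69737/5656216451 ≈ -1.2329e-5)
I = -28259 (I = -23741 - (3713 + 805) = -23741 - 1*4518 = -23741 - 4518 = -28259)
1/(I + p) = 1/(-28259 - 69737/5656216451) = 1/(-159839020758546/5656216451) = -5656216451/159839020758546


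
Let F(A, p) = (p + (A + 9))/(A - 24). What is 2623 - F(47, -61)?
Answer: 60334/23 ≈ 2623.2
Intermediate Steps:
F(A, p) = (9 + A + p)/(-24 + A) (F(A, p) = (p + (9 + A))/(-24 + A) = (9 + A + p)/(-24 + A))
2623 - F(47, -61) = 2623 - (9 + 47 - 61)/(-24 + 47) = 2623 - (-5)/23 = 2623 - 1*(-5/23) = 2623 + 5/23 = 60334/23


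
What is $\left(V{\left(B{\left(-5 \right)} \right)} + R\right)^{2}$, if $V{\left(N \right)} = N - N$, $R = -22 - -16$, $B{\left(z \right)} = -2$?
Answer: $36$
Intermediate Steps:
$R = -6$ ($R = -22 + 16 = -6$)
$V{\left(N \right)} = 0$
$\left(V{\left(B{\left(-5 \right)} \right)} + R\right)^{2} = \left(0 - 6\right)^{2} = \left(-6\right)^{2} = 36$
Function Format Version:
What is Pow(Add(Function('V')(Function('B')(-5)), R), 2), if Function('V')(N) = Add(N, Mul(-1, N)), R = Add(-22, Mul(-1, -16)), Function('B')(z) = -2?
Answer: 36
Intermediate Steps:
R = -6 (R = Add(-22, 16) = -6)
Function('V')(N) = 0
Pow(Add(Function('V')(Function('B')(-5)), R), 2) = Pow(Add(0, -6), 2) = Pow(-6, 2) = 36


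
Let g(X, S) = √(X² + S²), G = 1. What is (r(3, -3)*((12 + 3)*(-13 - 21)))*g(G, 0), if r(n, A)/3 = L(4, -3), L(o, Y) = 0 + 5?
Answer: -7650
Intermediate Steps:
L(o, Y) = 5
r(n, A) = 15 (r(n, A) = 3*5 = 15)
g(X, S) = √(S² + X²)
(r(3, -3)*((12 + 3)*(-13 - 21)))*g(G, 0) = (15*((12 + 3)*(-13 - 21)))*√(0² + 1²) = (15*(15*(-34)))*√(0 + 1) = (15*(-510))*√1 = -7650*1 = -7650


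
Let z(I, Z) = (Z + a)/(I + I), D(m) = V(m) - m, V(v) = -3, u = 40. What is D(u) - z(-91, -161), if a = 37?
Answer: -3975/91 ≈ -43.681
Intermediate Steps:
D(m) = -3 - m
z(I, Z) = (37 + Z)/(2*I) (z(I, Z) = (Z + 37)/(I + I) = (37 + Z)/((2*I)) = (37 + Z)*(1/(2*I)) = (37 + Z)/(2*I))
D(u) - z(-91, -161) = (-3 - 1*40) - (37 - 161)/(2*(-91)) = (-3 - 40) - (-1)*(-124)/(2*91) = -43 - 1*62/91 = -43 - 62/91 = -3975/91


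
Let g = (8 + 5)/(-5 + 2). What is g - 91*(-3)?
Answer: 806/3 ≈ 268.67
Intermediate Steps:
g = -13/3 (g = 13/(-3) = 13*(-1/3) = -13/3 ≈ -4.3333)
g - 91*(-3) = -13/3 - 91*(-3) = -13/3 - 13*(-21) = -13/3 + 273 = 806/3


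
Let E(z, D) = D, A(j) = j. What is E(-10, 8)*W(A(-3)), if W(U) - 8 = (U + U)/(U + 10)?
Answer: 400/7 ≈ 57.143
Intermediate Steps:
W(U) = 8 + 2*U/(10 + U) (W(U) = 8 + (U + U)/(U + 10) = 8 + (2*U)/(10 + U) = 8 + 2*U/(10 + U))
E(-10, 8)*W(A(-3)) = 8*(10*(8 - 3)/(10 - 3)) = 8*(10*5/7) = 8*(10*(⅐)*5) = 8*(50/7) = 400/7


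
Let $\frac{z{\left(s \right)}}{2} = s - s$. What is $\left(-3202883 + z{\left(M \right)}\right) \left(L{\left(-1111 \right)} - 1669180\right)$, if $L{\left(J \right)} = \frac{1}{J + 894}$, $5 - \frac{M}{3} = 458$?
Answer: $\frac{1160122852571863}{217} \approx 5.3462 \cdot 10^{12}$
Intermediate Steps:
$M = -1359$ ($M = 15 - 1374 = -1359$)
$z{\left(s \right)} = 0$ ($z{\left(s \right)} = 2 \left(s - s\right) = 2 \cdot 0 = 0$)
$L{\left(J \right)} = \frac{1}{894 + J}$
$\left(-3202883 + z{\left(M \right)}\right) \left(L{\left(-1111 \right)} - 1669180\right) = \left(-3202883 + 0\right) \left(\frac{1}{894 - 1111} - 1669180\right) = - 3202883 \left(\frac{1}{-217} - 1669180\right) = - 3202883 \left(- \frac{1}{217} - 1669180\right) = \left(-3202883\right) \left(- \frac{362212061}{217}\right) = \frac{1160122852571863}{217}$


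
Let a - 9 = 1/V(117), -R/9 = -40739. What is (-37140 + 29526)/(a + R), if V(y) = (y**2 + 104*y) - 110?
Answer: -196037658/9440395021 ≈ -0.020766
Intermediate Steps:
R = 366651 (R = -9*(-40739) = 366651)
V(y) = -110 + y**2 + 104*y
a = 231724/25747 (a = 9 + 1/(-110 + 117**2 + 104*117) = 9 + 1/(-110 + 13689 + 12168) = 9 + 1/25747 = 231724/25747 ≈ 9.0000)
(-37140 + 29526)/(a + R) = (-37140 + 29526)/(231724/25747 + 366651) = -7614/9440395021/25747 = -7614*25747/9440395021 = -196037658/9440395021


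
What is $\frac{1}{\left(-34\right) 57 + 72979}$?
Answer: $\frac{1}{71041} \approx 1.4076 \cdot 10^{-5}$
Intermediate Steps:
$\frac{1}{\left(-34\right) 57 + 72979} = \frac{1}{-1938 + 72979} = \frac{1}{71041}$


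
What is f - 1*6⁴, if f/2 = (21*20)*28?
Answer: 22224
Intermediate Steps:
f = 23520 (f = 2*((21*20)*28) = 2*(420*28) = 2*11760 = 23520)
f - 1*6⁴ = 23520 - 1*6⁴ = 23520 - 1*1296 = 23520 - 1296 = 22224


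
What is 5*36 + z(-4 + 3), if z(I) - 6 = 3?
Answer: 189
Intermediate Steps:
z(I) = 9 (z(I) = 6 + 3 = 9)
5*36 + z(-4 + 3) = 5*36 + 9 = 180 + 9 = 189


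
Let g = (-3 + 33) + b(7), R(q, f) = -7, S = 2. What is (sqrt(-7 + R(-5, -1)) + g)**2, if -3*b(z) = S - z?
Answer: 8899/9 + 190*I*sqrt(14)/3 ≈ 988.78 + 236.97*I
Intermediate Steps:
b(z) = -2/3 + z/3 (b(z) = -(2 - z)/3 = -2/3 + z/3)
g = 95/3 (g = (-3 + 33) + (-2/3 + (1/3)*7) = 30 + (-2/3 + 7/3) = 30 + 5/3 = 95/3 ≈ 31.667)
(sqrt(-7 + R(-5, -1)) + g)**2 = (sqrt(-7 - 7) + 95/3)**2 = (sqrt(-14) + 95/3)**2 = (I*sqrt(14) + 95/3)**2 = (95/3 + I*sqrt(14))**2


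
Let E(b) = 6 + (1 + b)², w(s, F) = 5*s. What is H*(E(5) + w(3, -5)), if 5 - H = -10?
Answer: 855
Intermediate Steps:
H = 15 (H = 5 - 1*(-10) = 5 + 10 = 15)
H*(E(5) + w(3, -5)) = 15*((6 + (1 + 5)²) + 5*3) = 15*((6 + 6²) + 15) = 15*((6 + 36) + 15) = 15*(42 + 15) = 15*57 = 855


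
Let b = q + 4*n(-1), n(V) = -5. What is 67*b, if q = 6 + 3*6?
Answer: 268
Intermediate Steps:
q = 24 (q = 6 + 18 = 24)
b = 4 (b = 24 + 4*(-5) = 24 - 20 = 4)
67*b = 67*4 = 268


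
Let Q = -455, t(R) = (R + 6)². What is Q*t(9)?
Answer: -102375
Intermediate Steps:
t(R) = (6 + R)²
Q*t(9) = -455*(6 + 9)² = -455*15² = -455*225 = -102375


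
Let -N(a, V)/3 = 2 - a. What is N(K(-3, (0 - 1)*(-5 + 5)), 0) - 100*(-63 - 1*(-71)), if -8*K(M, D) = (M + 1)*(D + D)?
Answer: -806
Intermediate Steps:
K(M, D) = -D*(1 + M)/4 (K(M, D) = -(M + 1)*(D + D)/8 = -(1 + M)*2*D/8 = -D*(1 + M)/4)
N(a, V) = -6 + 3*a (N(a, V) = -3*(2 - a) = -6 + 3*a)
N(K(-3, (0 - 1)*(-5 + 5)), 0) - 100*(-63 - 1*(-71)) = (-6 + 3*(-(0 - 1)*(-5 + 5)*(1 - 3)/4)) - 100*(-63 - 1*(-71)) = (-6 + 3*(-¼*(-1*0)*(-2))) - 100*(-63 + 71) = (-6 + 3*(-¼*0*(-2))) - 100*8 = (-6 + 3*0) - 800 = (-6 + 0) - 800 = -6 - 800 = -806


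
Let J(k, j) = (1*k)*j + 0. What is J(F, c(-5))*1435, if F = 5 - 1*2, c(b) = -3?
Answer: -12915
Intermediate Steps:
F = 3 (F = 5 - 2 = 3)
J(k, j) = j*k (J(k, j) = k*j + 0 = j*k + 0 = j*k)
J(F, c(-5))*1435 = -3*3*1435 = -9*1435 = -12915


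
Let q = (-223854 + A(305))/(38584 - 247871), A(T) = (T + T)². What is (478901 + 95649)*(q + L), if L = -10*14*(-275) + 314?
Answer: 4667137086082600/209287 ≈ 2.2300e+10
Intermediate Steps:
A(T) = 4*T² (A(T) = (2*T)² = 4*T²)
q = -148246/209287 (q = (-223854 + 4*305²)/(38584 - 247871) = (-223854 + 4*93025)/(-209287) = (-223854 + 372100)*(-1/209287) = 148246*(-1/209287) = -148246/209287 ≈ -0.70834)
L = 38814 (L = -140*(-275) + 314 = 38500 + 314 = 38814)
(478901 + 95649)*(q + L) = (478901 + 95649)*(-148246/209287 + 38814) = 574550*(8123117372/209287) = 4667137086082600/209287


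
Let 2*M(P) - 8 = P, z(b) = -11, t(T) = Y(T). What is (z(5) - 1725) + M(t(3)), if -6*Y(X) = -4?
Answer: -5195/3 ≈ -1731.7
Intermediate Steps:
Y(X) = ⅔ (Y(X) = -⅙*(-4) = ⅔)
t(T) = ⅔
M(P) = 4 + P/2
(z(5) - 1725) + M(t(3)) = (-11 - 1725) + (4 + (½)*(⅔)) = -1736 + (4 + ⅓) = -1736 + 13/3 = -5195/3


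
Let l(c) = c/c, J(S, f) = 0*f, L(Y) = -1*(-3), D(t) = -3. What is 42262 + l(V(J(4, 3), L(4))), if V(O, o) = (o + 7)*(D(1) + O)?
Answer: 42263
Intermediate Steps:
L(Y) = 3
J(S, f) = 0
V(O, o) = (-3 + O)*(7 + o) (V(O, o) = (o + 7)*(-3 + O) = (7 + o)*(-3 + O) = (-3 + O)*(7 + o))
l(c) = 1
42262 + l(V(J(4, 3), L(4))) = 42262 + 1 = 42263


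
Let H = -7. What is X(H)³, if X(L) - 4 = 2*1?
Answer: 216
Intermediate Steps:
X(L) = 6 (X(L) = 4 + 2*1 = 4 + 2 = 6)
X(H)³ = 6³ = 216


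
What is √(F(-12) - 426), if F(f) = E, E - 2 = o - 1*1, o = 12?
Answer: I*√413 ≈ 20.322*I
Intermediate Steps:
E = 13 (E = 2 + (12 - 1*1) = 2 + (12 - 1) = 2 + 11 = 13)
F(f) = 13
√(F(-12) - 426) = √(13 - 426) = √(-413) = I*√413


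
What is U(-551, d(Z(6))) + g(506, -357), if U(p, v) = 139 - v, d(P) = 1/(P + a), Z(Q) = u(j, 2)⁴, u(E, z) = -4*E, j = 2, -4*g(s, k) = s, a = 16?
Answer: 51399/4112 ≈ 12.500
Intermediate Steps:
g(s, k) = -s/4
Z(Q) = 4096 (Z(Q) = (-4*2)⁴ = (-8)⁴ = 4096)
d(P) = 1/(16 + P) (d(P) = 1/(P + 16) = 1/(16 + P))
U(-551, d(Z(6))) + g(506, -357) = (139 - 1/(16 + 4096)) - ¼*506 = (139 - 1/4112) - 253/2 = 571567/4112 - 253/2 = 51399/4112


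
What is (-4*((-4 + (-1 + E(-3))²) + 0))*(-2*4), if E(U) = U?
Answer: 384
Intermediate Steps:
(-4*((-4 + (-1 + E(-3))²) + 0))*(-2*4) = (-4*((-4 + (-1 - 3)²) + 0))*(-2*4) = -4*((-4 + (-4)²) + 0)*(-8) = -4*((-4 + 16) + 0)*(-8) = -4*(12 + 0)*(-8) = -4*12*(-8) = -48*(-8) = 384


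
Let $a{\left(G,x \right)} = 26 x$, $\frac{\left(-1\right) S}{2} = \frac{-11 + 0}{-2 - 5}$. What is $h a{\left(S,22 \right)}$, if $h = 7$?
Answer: $4004$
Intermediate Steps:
$S = - \frac{22}{7}$ ($S = - 2 \frac{-11 + 0}{-2 - 5} = - 2 \left(- \frac{11}{-7}\right) = - 2 \left(\left(-11\right) \left(- \frac{1}{7}\right)\right) = \left(-2\right) \frac{11}{7} = - \frac{22}{7} \approx -3.1429$)
$h a{\left(S,22 \right)} = 7 \cdot 26 \cdot 22 = 7 \cdot 572 = 4004$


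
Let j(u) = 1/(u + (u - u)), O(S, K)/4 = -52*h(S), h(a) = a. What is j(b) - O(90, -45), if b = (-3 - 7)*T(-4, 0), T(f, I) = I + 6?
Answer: 1123199/60 ≈ 18720.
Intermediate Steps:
T(f, I) = 6 + I
b = -60 (b = (-3 - 7)*(6 + 0) = -10*6 = -60)
O(S, K) = -208*S (O(S, K) = 4*(-52*S) = -208*S)
j(u) = 1/u (j(u) = 1/(u + 0) = 1/u)
j(b) - O(90, -45) = 1/(-60) - (-208)*90 = -1/60 - 1*(-18720) = -1/60 + 18720 = 1123199/60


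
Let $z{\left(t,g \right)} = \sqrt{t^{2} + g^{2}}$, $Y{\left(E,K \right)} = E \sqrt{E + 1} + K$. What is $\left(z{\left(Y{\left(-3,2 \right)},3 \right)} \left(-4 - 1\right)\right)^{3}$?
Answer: $- 125 \left(9 + \left(2 - 3 i \sqrt{2}\right)^{2}\right)^{\frac{3}{2}} \approx 8719.8 + 3238.6 i$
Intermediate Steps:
$Y{\left(E,K \right)} = K + E \sqrt{1 + E}$ ($Y{\left(E,K \right)} = E \sqrt{1 + E} + K = K + E \sqrt{1 + E}$)
$z{\left(t,g \right)} = \sqrt{g^{2} + t^{2}}$
$\left(z{\left(Y{\left(-3,2 \right)},3 \right)} \left(-4 - 1\right)\right)^{3} = \left(\sqrt{3^{2} + \left(2 - 3 \sqrt{1 - 3}\right)^{2}} \left(-4 - 1\right)\right)^{3} = \left(\sqrt{9 + \left(2 - 3 \sqrt{-2}\right)^{2}} \left(-5\right)\right)^{3} = \left(\sqrt{9 + \left(2 - 3 i \sqrt{2}\right)^{2}} \left(-5\right)\right)^{3} = \left(- 5 \sqrt{9 + \left(2 - 3 i \sqrt{2}\right)^{2}}\right)^{3} = - 125 \left(9 + \left(2 - 3 i \sqrt{2}\right)^{2}\right)^{\frac{3}{2}}$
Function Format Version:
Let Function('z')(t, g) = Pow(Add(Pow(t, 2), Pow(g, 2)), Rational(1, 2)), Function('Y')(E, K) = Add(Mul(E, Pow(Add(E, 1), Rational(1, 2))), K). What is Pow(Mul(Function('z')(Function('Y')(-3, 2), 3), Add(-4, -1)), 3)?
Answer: Mul(-125, Pow(Add(9, Pow(Add(2, Mul(-3, I, Pow(2, Rational(1, 2)))), 2)), Rational(3, 2))) ≈ Add(8719.8, Mul(3238.6, I))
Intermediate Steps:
Function('Y')(E, K) = Add(K, Mul(E, Pow(Add(1, E), Rational(1, 2)))) (Function('Y')(E, K) = Add(Mul(E, Pow(Add(1, E), Rational(1, 2))), K) = Add(K, Mul(E, Pow(Add(1, E), Rational(1, 2)))))
Function('z')(t, g) = Pow(Add(Pow(g, 2), Pow(t, 2)), Rational(1, 2))
Pow(Mul(Function('z')(Function('Y')(-3, 2), 3), Add(-4, -1)), 3) = Pow(Mul(Pow(Add(Pow(3, 2), Pow(Add(2, Mul(-3, Pow(Add(1, -3), Rational(1, 2)))), 2)), Rational(1, 2)), Add(-4, -1)), 3) = Pow(Mul(Pow(Add(9, Pow(Add(2, Mul(-3, Pow(-2, Rational(1, 2)))), 2)), Rational(1, 2)), -5), 3) = Pow(Mul(Pow(Add(9, Pow(Add(2, Mul(-3, Mul(I, Pow(2, Rational(1, 2))))), 2)), Rational(1, 2)), -5), 3) = Pow(Mul(Pow(Add(9, Pow(Add(2, Mul(-3, I, Pow(2, Rational(1, 2)))), 2)), Rational(1, 2)), -5), 3) = Pow(Mul(-5, Pow(Add(9, Pow(Add(2, Mul(-3, I, Pow(2, Rational(1, 2)))), 2)), Rational(1, 2))), 3) = Mul(-125, Pow(Add(9, Pow(Add(2, Mul(-3, I, Pow(2, Rational(1, 2)))), 2)), Rational(3, 2)))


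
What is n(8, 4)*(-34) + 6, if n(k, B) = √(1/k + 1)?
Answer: 6 - 51*√2/2 ≈ -30.062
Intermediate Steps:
n(k, B) = √(1 + 1/k)
n(8, 4)*(-34) + 6 = √((1 + 8)/8)*(-34) + 6 = √((⅛)*9)*(-34) + 6 = √(9/8)*(-34) + 6 = (3*√2/4)*(-34) + 6 = -51*√2/2 + 6 = 6 - 51*√2/2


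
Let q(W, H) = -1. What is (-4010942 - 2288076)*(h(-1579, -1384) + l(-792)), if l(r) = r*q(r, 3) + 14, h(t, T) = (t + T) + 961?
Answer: 7533625528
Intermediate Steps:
h(t, T) = 961 + T + t (h(t, T) = (T + t) + 961 = 961 + T + t)
l(r) = 14 - r (l(r) = r*(-1) + 14 = -r + 14 = 14 - r)
(-4010942 - 2288076)*(h(-1579, -1384) + l(-792)) = (-4010942 - 2288076)*((961 - 1384 - 1579) + (14 - 1*(-792))) = -6299018*(-2002 + (14 + 792)) = -6299018*(-2002 + 806) = -6299018*(-1196) = 7533625528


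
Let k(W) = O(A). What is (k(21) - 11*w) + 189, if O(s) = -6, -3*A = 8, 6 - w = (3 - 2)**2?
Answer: 128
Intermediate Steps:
w = 5 (w = 6 - (3 - 2)**2 = 6 - 1*1**2 = 6 - 1*1 = 6 - 1 = 5)
A = -8/3 (A = -1/3*8 = -8/3 ≈ -2.6667)
k(W) = -6
(k(21) - 11*w) + 189 = (-6 - 11*5) + 189 = (-6 - 1*55) + 189 = (-6 - 55) + 189 = -61 + 189 = 128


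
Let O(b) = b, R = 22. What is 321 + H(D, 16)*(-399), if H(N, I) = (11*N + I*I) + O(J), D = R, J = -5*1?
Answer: -196386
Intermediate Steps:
J = -5
D = 22
H(N, I) = -5 + I**2 + 11*N (H(N, I) = (11*N + I*I) - 5 = (11*N + I**2) - 5 = (I**2 + 11*N) - 5 = -5 + I**2 + 11*N)
321 + H(D, 16)*(-399) = 321 + (-5 + 16**2 + 11*22)*(-399) = 321 + (-5 + 256 + 242)*(-399) = 321 + 493*(-399) = 321 - 196707 = -196386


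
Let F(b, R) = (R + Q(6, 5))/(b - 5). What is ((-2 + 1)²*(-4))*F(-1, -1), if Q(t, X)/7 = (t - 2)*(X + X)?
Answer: 186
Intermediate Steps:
Q(t, X) = 14*X*(-2 + t) (Q(t, X) = 7*((t - 2)*(X + X)) = 7*((-2 + t)*(2*X)) = 7*(2*X*(-2 + t)) = 14*X*(-2 + t))
F(b, R) = (280 + R)/(-5 + b) (F(b, R) = (R + 14*5*(-2 + 6))/(b - 5) = (R + 14*5*4)/(-5 + b) = (R + 280)/(-5 + b) = (280 + R)/(-5 + b))
((-2 + 1)²*(-4))*F(-1, -1) = ((-2 + 1)²*(-4))*((280 - 1)/(-5 - 1)) = ((-1)²*(-4))*(279/(-6)) = (1*(-4))*(-⅙*279) = -4*(-93/2) = 186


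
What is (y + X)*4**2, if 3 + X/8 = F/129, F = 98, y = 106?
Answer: 181792/129 ≈ 1409.2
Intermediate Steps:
X = -2312/129 (X = -24 + 8*(98/129) = -24 + 784/129 = -2312/129 ≈ -17.922)
(y + X)*4**2 = (106 - 2312/129)*4**2 = (11362/129)*16 = 181792/129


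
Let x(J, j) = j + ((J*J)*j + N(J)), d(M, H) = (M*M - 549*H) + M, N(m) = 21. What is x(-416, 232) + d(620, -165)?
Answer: 40624850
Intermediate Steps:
d(M, H) = M + M² - 549*H (d(M, H) = (M² - 549*H) + M = M + M² - 549*H)
x(J, j) = 21 + j + j*J² (x(J, j) = j + ((J*J)*j + 21) = j + (J²*j + 21) = j + (j*J² + 21) = j + (21 + j*J²) = 21 + j + j*J²)
x(-416, 232) + d(620, -165) = (21 + 232 + 232*(-416)²) + (620 + 620² - 549*(-165)) = (21 + 232 + 232*173056) + (620 + 384400 + 90585) = (21 + 232 + 40148992) + 475605 = 40149245 + 475605 = 40624850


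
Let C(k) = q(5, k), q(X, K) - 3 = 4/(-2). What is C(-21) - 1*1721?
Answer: -1720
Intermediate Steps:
q(X, K) = 1 (q(X, K) = 3 + 4/(-2) = 3 + 4*(-½) = 3 - 2 = 1)
C(k) = 1
C(-21) - 1*1721 = 1 - 1*1721 = 1 - 1721 = -1720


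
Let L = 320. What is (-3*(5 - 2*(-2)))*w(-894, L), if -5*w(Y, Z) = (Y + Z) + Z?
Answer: -6858/5 ≈ -1371.6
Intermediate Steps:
w(Y, Z) = -2*Z/5 - Y/5 (w(Y, Z) = -((Y + Z) + Z)/5 = -(Y + 2*Z)/5 = -2*Z/5 - Y/5)
(-3*(5 - 2*(-2)))*w(-894, L) = (-3*(5 - 2*(-2)))*(-2/5*320 - 1/5*(-894)) = (-3*(5 - 1*(-4)))*(-128 + 894/5) = -3*(5 + 4)*(254/5) = -3*9*(254/5) = -27*254/5 = -6858/5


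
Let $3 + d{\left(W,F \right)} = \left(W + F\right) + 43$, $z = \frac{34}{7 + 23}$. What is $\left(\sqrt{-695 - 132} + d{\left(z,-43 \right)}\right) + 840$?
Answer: $\frac{12572}{15} + i \sqrt{827} \approx 838.13 + 28.758 i$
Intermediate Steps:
$z = \frac{17}{15}$ ($z = \frac{34}{30} = 34 \cdot \frac{1}{30} = \frac{17}{15} \approx 1.1333$)
$d{\left(W,F \right)} = 40 + F + W$ ($d{\left(W,F \right)} = -3 + \left(\left(W + F\right) + 43\right) = -3 + \left(\left(F + W\right) + 43\right) = -3 + \left(43 + F + W\right) = 40 + F + W$)
$\left(\sqrt{-695 - 132} + d{\left(z,-43 \right)}\right) + 840 = \left(\sqrt{-695 - 132} + \left(40 - 43 + \frac{17}{15}\right)\right) + 840 = \left(\sqrt{-827} - \frac{28}{15}\right) + 840 = \left(i \sqrt{827} - \frac{28}{15}\right) + 840 = \left(- \frac{28}{15} + i \sqrt{827}\right) + 840 = \frac{12572}{15} + i \sqrt{827}$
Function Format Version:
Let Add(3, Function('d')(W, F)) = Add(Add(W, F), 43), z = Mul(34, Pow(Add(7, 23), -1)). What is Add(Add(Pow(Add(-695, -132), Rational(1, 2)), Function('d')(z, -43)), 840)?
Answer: Add(Rational(12572, 15), Mul(I, Pow(827, Rational(1, 2)))) ≈ Add(838.13, Mul(28.758, I))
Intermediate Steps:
z = Rational(17, 15) (z = Mul(34, Pow(30, -1)) = Mul(34, Rational(1, 30)) = Rational(17, 15) ≈ 1.1333)
Function('d')(W, F) = Add(40, F, W) (Function('d')(W, F) = Add(-3, Add(Add(W, F), 43)) = Add(-3, Add(Add(F, W), 43)) = Add(-3, Add(43, F, W)) = Add(40, F, W))
Add(Add(Pow(Add(-695, -132), Rational(1, 2)), Function('d')(z, -43)), 840) = Add(Add(Pow(Add(-695, -132), Rational(1, 2)), Add(40, -43, Rational(17, 15))), 840) = Add(Add(Pow(-827, Rational(1, 2)), Rational(-28, 15)), 840) = Add(Add(Mul(I, Pow(827, Rational(1, 2))), Rational(-28, 15)), 840) = Add(Add(Rational(-28, 15), Mul(I, Pow(827, Rational(1, 2)))), 840) = Add(Rational(12572, 15), Mul(I, Pow(827, Rational(1, 2))))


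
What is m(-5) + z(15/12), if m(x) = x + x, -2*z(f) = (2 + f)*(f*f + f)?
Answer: -1865/128 ≈ -14.570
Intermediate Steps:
z(f) = -(2 + f)*(f + f²)/2 (z(f) = -(2 + f)*(f*f + f)/2 = -(2 + f)*(f² + f)/2 = -(2 + f)*(f + f²)/2)
m(x) = 2*x
m(-5) + z(15/12) = 2*(-5) - 15/12*(2 + (15/12)² + 3*(15/12))/2 = -10 - 15*(1/12)*(2 + (15*(1/12))² + 3*(15*(1/12)))/2 = -10 - ½*5/4*(2 + (5/4)² + 3*(5/4)) = -10 - ½*5/4*(2 + 25/16 + 15/4) = -10 - ½*5/4*117/16 = -10 - 585/128 = -1865/128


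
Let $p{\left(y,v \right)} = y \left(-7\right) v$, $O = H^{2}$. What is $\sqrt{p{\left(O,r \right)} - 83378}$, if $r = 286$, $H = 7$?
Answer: $426 i \approx 426.0 i$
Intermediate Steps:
$O = 49$ ($O = 7^{2} = 49$)
$p{\left(y,v \right)} = - 7 v y$ ($p{\left(y,v \right)} = - 7 y v = - 7 v y$)
$\sqrt{p{\left(O,r \right)} - 83378} = \sqrt{\left(-7\right) 286 \cdot 49 - 83378} = \sqrt{-98098 - 83378} = \sqrt{-181476} = 426 i$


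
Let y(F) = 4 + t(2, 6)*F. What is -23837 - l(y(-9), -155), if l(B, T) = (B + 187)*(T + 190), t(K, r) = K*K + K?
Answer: -28632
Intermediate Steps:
t(K, r) = K + K**2 (t(K, r) = K**2 + K = K + K**2)
y(F) = 4 + 6*F (y(F) = 4 + (2*(1 + 2))*F = 4 + (2*3)*F = 4 + 6*F)
l(B, T) = (187 + B)*(190 + T)
-23837 - l(y(-9), -155) = -23837 - (35530 + 187*(-155) + 190*(4 + 6*(-9)) + (4 + 6*(-9))*(-155)) = -23837 - (35530 - 28985 + 190*(4 - 54) + (4 - 54)*(-155)) = -23837 - (35530 - 28985 + 190*(-50) - 50*(-155)) = -23837 - (35530 - 28985 - 9500 + 7750) = -23837 - 1*4795 = -23837 - 4795 = -28632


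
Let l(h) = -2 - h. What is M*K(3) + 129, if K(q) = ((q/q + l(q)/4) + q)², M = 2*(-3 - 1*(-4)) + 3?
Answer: 2669/16 ≈ 166.81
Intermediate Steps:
M = 5 (M = 2*(-3 + 4) + 3 = 2*1 + 3 = 2 + 3 = 5)
K(q) = (½ + 3*q/4)² (K(q) = ((q/q + (-2 - q)/4) + q)² = ((1 + (-2 - q)*(¼)) + q)² = ((1 + (-½ - q/4)) + q)² = ((½ - q/4) + q)² = (½ + 3*q/4)²)
M*K(3) + 129 = 5*((2 + 3*3)²/16) + 129 = 5*((2 + 9)²/16) + 129 = 5*((1/16)*11²) + 129 = 5*((1/16)*121) + 129 = 5*(121/16) + 129 = 605/16 + 129 = 2669/16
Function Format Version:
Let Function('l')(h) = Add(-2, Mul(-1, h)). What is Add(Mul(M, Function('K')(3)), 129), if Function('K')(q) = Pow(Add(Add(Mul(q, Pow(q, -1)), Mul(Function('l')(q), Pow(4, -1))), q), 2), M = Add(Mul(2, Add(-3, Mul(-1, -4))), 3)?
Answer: Rational(2669, 16) ≈ 166.81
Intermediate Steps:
M = 5 (M = Add(Mul(2, Add(-3, 4)), 3) = Add(Mul(2, 1), 3) = Add(2, 3) = 5)
Function('K')(q) = Pow(Add(Rational(1, 2), Mul(Rational(3, 4), q)), 2) (Function('K')(q) = Pow(Add(Add(Mul(q, Pow(q, -1)), Mul(Add(-2, Mul(-1, q)), Pow(4, -1))), q), 2) = Pow(Add(Add(1, Mul(Add(-2, Mul(-1, q)), Rational(1, 4))), q), 2) = Pow(Add(Add(1, Add(Rational(-1, 2), Mul(Rational(-1, 4), q))), q), 2) = Pow(Add(Add(Rational(1, 2), Mul(Rational(-1, 4), q)), q), 2) = Pow(Add(Rational(1, 2), Mul(Rational(3, 4), q)), 2))
Add(Mul(M, Function('K')(3)), 129) = Add(Mul(5, Mul(Rational(1, 16), Pow(Add(2, Mul(3, 3)), 2))), 129) = Add(Mul(5, Mul(Rational(1, 16), Pow(Add(2, 9), 2))), 129) = Add(Mul(5, Mul(Rational(1, 16), Pow(11, 2))), 129) = Add(Mul(5, Mul(Rational(1, 16), 121)), 129) = Add(Mul(5, Rational(121, 16)), 129) = Add(Rational(605, 16), 129) = Rational(2669, 16)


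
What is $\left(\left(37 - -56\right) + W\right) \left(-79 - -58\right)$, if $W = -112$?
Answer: $399$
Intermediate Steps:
$\left(\left(37 - -56\right) + W\right) \left(-79 - -58\right) = \left(\left(37 - -56\right) - 112\right) \left(-79 - -58\right) = \left(\left(37 + 56\right) - 112\right) \left(-79 + 58\right) = \left(93 - 112\right) \left(-21\right) = \left(-19\right) \left(-21\right) = 399$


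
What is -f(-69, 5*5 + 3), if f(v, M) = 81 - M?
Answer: -53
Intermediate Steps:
-f(-69, 5*5 + 3) = -(81 - (5*5 + 3)) = -(81 - (25 + 3)) = -(81 - 1*28) = -(81 - 28) = -1*53 = -53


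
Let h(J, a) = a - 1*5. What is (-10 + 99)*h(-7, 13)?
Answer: 712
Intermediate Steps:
h(J, a) = -5 + a (h(J, a) = a - 5 = -5 + a)
(-10 + 99)*h(-7, 13) = (-10 + 99)*(-5 + 13) = 89*8 = 712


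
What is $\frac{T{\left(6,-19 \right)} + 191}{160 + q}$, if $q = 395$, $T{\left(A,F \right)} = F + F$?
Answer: $\frac{51}{185} \approx 0.27568$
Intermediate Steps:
$T{\left(A,F \right)} = 2 F$
$\frac{T{\left(6,-19 \right)} + 191}{160 + q} = \frac{2 \left(-19\right) + 191}{160 + 395} = \frac{-38 + 191}{555} = 153 \cdot \frac{1}{555} = \frac{51}{185}$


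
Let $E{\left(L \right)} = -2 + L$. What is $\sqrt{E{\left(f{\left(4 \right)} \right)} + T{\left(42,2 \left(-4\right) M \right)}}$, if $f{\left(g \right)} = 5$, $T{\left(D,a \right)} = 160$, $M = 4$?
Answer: $\sqrt{163} \approx 12.767$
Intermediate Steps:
$\sqrt{E{\left(f{\left(4 \right)} \right)} + T{\left(42,2 \left(-4\right) M \right)}} = \sqrt{\left(-2 + 5\right) + 160} = \sqrt{3 + 160} = \sqrt{163}$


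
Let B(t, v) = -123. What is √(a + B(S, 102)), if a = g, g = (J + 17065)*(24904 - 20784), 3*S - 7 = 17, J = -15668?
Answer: √5755517 ≈ 2399.1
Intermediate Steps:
S = 8 (S = 7/3 + (⅓)*17 = 7/3 + 17/3 = 8)
g = 5755640 (g = (-15668 + 17065)*(24904 - 20784) = 1397*4120 = 5755640)
a = 5755640
√(a + B(S, 102)) = √(5755640 - 123) = √5755517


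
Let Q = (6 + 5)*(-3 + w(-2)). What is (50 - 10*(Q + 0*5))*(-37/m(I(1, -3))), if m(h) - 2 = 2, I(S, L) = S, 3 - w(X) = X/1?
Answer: 3145/2 ≈ 1572.5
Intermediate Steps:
w(X) = 3 - X (w(X) = 3 - X/1 = 3 - X)
m(h) = 4 (m(h) = 2 + 2 = 4)
Q = 22 (Q = (6 + 5)*(-3 + (3 - 1*(-2))) = 11*(-3 + (3 + 2)) = 11*(-3 + 5) = 11*2 = 22)
(50 - 10*(Q + 0*5))*(-37/m(I(1, -3))) = (50 - 10*(22 + 0*5))*(-37/4) = (50 - 10*(22 + 0))*(-37*¼) = (50 - 10*22)*(-37/4) = (50 - 220)*(-37/4) = -170*(-37/4) = 3145/2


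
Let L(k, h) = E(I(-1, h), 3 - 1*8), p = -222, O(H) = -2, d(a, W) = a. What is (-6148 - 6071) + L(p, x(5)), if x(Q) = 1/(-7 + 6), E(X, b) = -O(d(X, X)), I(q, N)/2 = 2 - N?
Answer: -12217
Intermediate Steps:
I(q, N) = 4 - 2*N (I(q, N) = 2*(2 - N) = 4 - 2*N)
E(X, b) = 2 (E(X, b) = -1*(-2) = 2)
x(Q) = -1 (x(Q) = 1/(-1) = -1)
L(k, h) = 2
(-6148 - 6071) + L(p, x(5)) = (-6148 - 6071) + 2 = -12219 + 2 = -12217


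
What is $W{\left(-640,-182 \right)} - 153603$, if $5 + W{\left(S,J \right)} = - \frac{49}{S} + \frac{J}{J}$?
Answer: $- \frac{98308431}{640} \approx -1.5361 \cdot 10^{5}$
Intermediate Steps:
$W{\left(S,J \right)} = -4 - \frac{49}{S}$ ($W{\left(S,J \right)} = -5 - \left(\frac{49}{S} - \frac{J}{J}\right) = -5 + \left(- \frac{49}{S} + 1\right) = -5 + \left(1 - \frac{49}{S}\right) = -4 - \frac{49}{S}$)
$W{\left(-640,-182 \right)} - 153603 = \left(-4 - \frac{49}{-640}\right) - 153603 = \left(-4 - - \frac{49}{640}\right) - 153603 = \left(-4 + \frac{49}{640}\right) - 153603 = - \frac{2511}{640} - 153603 = - \frac{98308431}{640}$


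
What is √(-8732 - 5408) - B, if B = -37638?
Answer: 37638 + 2*I*√3535 ≈ 37638.0 + 118.91*I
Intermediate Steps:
√(-8732 - 5408) - B = √(-8732 - 5408) - 1*(-37638) = √(-14140) + 37638 = 2*I*√3535 + 37638 = 37638 + 2*I*√3535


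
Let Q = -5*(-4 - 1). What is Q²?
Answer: 625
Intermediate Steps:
Q = 25 (Q = -5*(-5) = 25)
Q² = 25² = 625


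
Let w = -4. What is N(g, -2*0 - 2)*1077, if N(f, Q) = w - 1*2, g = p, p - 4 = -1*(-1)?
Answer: -6462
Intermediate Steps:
p = 5 (p = 4 - 1*(-1) = 4 + 1 = 5)
g = 5
N(f, Q) = -6 (N(f, Q) = -4 - 1*2 = -4 - 2 = -6)
N(g, -2*0 - 2)*1077 = -6*1077 = -6462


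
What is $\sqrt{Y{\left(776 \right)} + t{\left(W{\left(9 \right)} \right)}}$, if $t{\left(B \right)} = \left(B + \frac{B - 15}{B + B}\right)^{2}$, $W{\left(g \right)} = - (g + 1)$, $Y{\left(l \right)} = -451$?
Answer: $\frac{i \sqrt{5991}}{4} \approx 19.35 i$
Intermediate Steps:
$W{\left(g \right)} = -1 - g$ ($W{\left(g \right)} = - (1 + g) = -1 - g$)
$t{\left(B \right)} = \left(B + \frac{-15 + B}{2 B}\right)^{2}$
$\sqrt{Y{\left(776 \right)} + t{\left(W{\left(9 \right)} \right)}} = \sqrt{-451 + \frac{\left(-15 - 10 + 2 \left(-1 - 9\right)^{2}\right)^{2}}{4 \left(-1 - 9\right)^{2}}} = \sqrt{-451 + \frac{\left(-15 - 10 + 2 \left(-10\right)^{2}\right)^{2}}{4 \cdot 100}} = \sqrt{-451 + \frac{1}{4} \cdot \frac{1}{100} \left(-15 - 10 + 2 \cdot 100\right)^{2}} = \sqrt{-451 + \frac{1}{4} \cdot \frac{1}{100} \left(-15 - 10 + 200\right)^{2}} = \sqrt{-451 + \frac{1}{4} \cdot \frac{1}{100} \cdot 175^{2}} = \sqrt{-451 + \frac{1}{4} \cdot \frac{1}{100} \cdot 30625} = \sqrt{-451 + \frac{1225}{16}} = \sqrt{- \frac{5991}{16}} = \frac{i \sqrt{5991}}{4}$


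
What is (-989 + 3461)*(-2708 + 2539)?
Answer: -417768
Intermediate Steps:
(-989 + 3461)*(-2708 + 2539) = 2472*(-169) = -417768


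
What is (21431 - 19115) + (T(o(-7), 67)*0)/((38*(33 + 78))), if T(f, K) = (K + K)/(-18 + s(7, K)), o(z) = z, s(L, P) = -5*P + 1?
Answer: 2316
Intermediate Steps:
s(L, P) = 1 - 5*P
T(f, K) = 2*K/(-17 - 5*K) (T(f, K) = (K + K)/(-18 + (1 - 5*K)) = (2*K)/(-17 - 5*K) = 2*K/(-17 - 5*K))
(21431 - 19115) + (T(o(-7), 67)*0)/((38*(33 + 78))) = (21431 - 19115) + (-2*67/(17 + 5*67)*0)/((38*(33 + 78))) = 2316 + (-2*67/(17 + 335)*0)/((38*111)) = 2316 + (-2*67/352*0)/4218 = 2316 + (-2*67*1/352*0)*(1/4218) = 2316 - 67/176*0*(1/4218) = 2316 + 0*(1/4218) = 2316 + 0 = 2316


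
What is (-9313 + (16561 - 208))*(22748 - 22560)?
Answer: 1323520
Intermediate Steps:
(-9313 + (16561 - 208))*(22748 - 22560) = (-9313 + 16353)*188 = 7040*188 = 1323520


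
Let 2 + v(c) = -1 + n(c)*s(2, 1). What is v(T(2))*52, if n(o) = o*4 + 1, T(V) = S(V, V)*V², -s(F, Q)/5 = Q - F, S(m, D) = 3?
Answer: 12584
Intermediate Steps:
s(F, Q) = -5*Q + 5*F (s(F, Q) = -5*(Q - F) = -5*Q + 5*F)
T(V) = 3*V²
n(o) = 1 + 4*o (n(o) = 4*o + 1 = 1 + 4*o)
v(c) = 2 + 20*c (v(c) = -2 + (-1 + (1 + 4*c)*(-5*1 + 5*2)) = -2 + (-1 + (1 + 4*c)*(-5 + 10)) = -2 + (-1 + (1 + 4*c)*5) = -2 + (-1 + (5 + 20*c)) = -2 + (4 + 20*c) = 2 + 20*c)
v(T(2))*52 = (2 + 20*(3*2²))*52 = (2 + 20*(3*4))*52 = (2 + 20*12)*52 = (2 + 240)*52 = 242*52 = 12584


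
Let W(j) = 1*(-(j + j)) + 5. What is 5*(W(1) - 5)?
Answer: -10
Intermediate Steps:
W(j) = 5 - 2*j (W(j) = 1*(-2*j) + 5 = -2*j + 5 = 5 - 2*j)
5*(W(1) - 5) = 5*((5 - 2*1) - 5) = 5*((5 - 2) - 5) = 5*(3 - 5) = 5*(-2) = -10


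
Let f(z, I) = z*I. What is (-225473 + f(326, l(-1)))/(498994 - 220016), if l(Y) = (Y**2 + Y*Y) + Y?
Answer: -225147/278978 ≈ -0.80704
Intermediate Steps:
l(Y) = Y + 2*Y**2 (l(Y) = (Y**2 + Y**2) + Y = 2*Y**2 + Y = Y + 2*Y**2)
f(z, I) = I*z
(-225473 + f(326, l(-1)))/(498994 - 220016) = (-225473 - (1 + 2*(-1))*326)/(498994 - 220016) = (-225473 - (1 - 2)*326)/278978 = (-225473 - 1*(-1)*326)*(1/278978) = (-225473 + 1*326)*(1/278978) = (-225473 + 326)*(1/278978) = -225147*1/278978 = -225147/278978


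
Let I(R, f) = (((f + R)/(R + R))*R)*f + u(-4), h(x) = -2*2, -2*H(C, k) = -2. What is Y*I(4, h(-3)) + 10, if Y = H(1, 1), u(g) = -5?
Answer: 5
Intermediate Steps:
H(C, k) = 1 (H(C, k) = -½*(-2) = 1)
h(x) = -4
Y = 1
I(R, f) = -5 + f*(R/2 + f/2) (I(R, f) = (((f + R)/(R + R))*R)*f - 5 = (((R + f)/((2*R)))*R)*f - 5 = (((R + f)*(1/(2*R)))*R)*f - 5 = (((R + f)/(2*R))*R)*f - 5 = (R/2 + f/2)*f - 5 = f*(R/2 + f/2) - 5 = -5 + f*(R/2 + f/2))
Y*I(4, h(-3)) + 10 = 1*(-5 + (½)*(-4)² + (½)*4*(-4)) + 10 = 1*(-5 + (½)*16 - 8) + 10 = 1*(-5 + 8 - 8) + 10 = 1*(-5) + 10 = -5 + 10 = 5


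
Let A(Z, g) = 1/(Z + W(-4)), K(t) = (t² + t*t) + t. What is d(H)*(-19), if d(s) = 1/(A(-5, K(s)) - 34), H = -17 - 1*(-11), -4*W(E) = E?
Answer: 76/137 ≈ 0.55474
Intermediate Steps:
W(E) = -E/4
H = -6 (H = -17 + 11 = -6)
K(t) = t + 2*t² (K(t) = (t² + t²) + t = 2*t² + t = t + 2*t²)
A(Z, g) = 1/(1 + Z) (A(Z, g) = 1/(Z - ¼*(-4)) = 1/(Z + 1) = 1/(1 + Z))
d(s) = -4/137 (d(s) = 1/(1/(1 - 5) - 34) = 1/(1/(-4) - 34) = 1/(-¼ - 34) = 1/(-137/4) = -4/137)
d(H)*(-19) = -4/137*(-19) = 76/137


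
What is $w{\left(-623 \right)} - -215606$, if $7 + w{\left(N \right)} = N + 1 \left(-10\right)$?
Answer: $214966$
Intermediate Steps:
$w{\left(N \right)} = -17 + N$ ($w{\left(N \right)} = -7 + \left(N + 1 \left(-10\right)\right) = -7 + \left(N - 10\right) = -7 + \left(-10 + N\right) = -17 + N$)
$w{\left(-623 \right)} - -215606 = \left(-17 - 623\right) - -215606 = -640 + 215606 = 214966$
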